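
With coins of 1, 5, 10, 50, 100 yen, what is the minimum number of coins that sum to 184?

184 = 1×100 + 1×50 + 3×10 + 4×1
Total coins = 1 + 1 + 3 + 4 = 9

9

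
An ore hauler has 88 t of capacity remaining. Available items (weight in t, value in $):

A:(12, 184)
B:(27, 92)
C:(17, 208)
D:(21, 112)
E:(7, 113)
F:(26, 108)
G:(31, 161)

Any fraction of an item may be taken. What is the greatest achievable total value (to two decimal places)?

Ratios (sorted): E 16.14, A 15.33, C 12.24, D 5.33, G 5.19, F 4.15, B 3.41
take E (7 @ 113); take A (12 @ 184); take C (17 @ 208); take D (21 @ 112); take G (31 @ 161). Capacity used 88/88.
Total value = 778.00

778.00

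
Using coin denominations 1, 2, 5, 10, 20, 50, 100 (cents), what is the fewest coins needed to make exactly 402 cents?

5

402 − 4×100→2 − 1×2→0
Total coins = 4 + 1 = 5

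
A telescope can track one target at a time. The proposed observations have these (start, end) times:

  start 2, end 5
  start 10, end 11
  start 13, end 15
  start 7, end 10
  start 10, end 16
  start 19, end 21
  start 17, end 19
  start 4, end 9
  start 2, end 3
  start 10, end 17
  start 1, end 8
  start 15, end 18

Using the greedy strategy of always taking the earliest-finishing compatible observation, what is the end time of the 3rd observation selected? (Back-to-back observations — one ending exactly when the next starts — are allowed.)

11

By end time: (2,3), (2,5), (1,8), (4,9), (7,10), (10,11), (13,15), (10,16), (10,17), (15,18), (17,19), (19,21).
Pick (2,3); next start ≥ 3 → (4,9); next start ≥ 9 → (10,11); next start ≥ 11 → (13,15); next start ≥ 15 → (15,18); next start ≥ 18 → (19,21).
Selected: (2,3) (4,9) (10,11) (13,15) (15,18) (19,21)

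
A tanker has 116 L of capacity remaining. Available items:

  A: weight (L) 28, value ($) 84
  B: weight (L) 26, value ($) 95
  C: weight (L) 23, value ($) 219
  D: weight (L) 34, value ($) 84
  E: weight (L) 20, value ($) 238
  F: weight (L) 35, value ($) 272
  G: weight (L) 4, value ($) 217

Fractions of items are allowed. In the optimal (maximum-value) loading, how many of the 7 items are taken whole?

5

Sort by value per unit weight and fill in that order.
Order: G (217/4=54.25) > E (238/20=11.90) > C (219/23=9.52) > F (272/35=7.77) > B (95/26=3.65) > A (84/28=3.00) > D (84/34=2.47)
Fill: take G (4 @ 217) → take E (20 @ 238) → take C (23 @ 219) → take F (35 @ 272) → take B (26 @ 95) → take 8/28 of A → 24.00; 116/116 used.
5 item(s) taken whole; one partial (take 8/28 of A).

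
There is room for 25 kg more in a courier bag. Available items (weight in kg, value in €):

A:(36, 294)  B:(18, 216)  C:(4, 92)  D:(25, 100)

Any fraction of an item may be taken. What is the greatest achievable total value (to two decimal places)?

332.50

Greedy by value/weight ratio, highest first.
Ratios (sorted): C 23.00, B 12.00, A 8.17, D 4.00
take C (4 @ 92); take B (18 @ 216); take 3/36 of A → 24.50. Capacity used 25/25.
Total value = 332.50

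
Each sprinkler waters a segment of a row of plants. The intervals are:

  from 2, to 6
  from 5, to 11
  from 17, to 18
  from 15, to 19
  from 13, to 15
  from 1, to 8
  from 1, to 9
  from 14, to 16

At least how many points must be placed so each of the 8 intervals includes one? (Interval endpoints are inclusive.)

3

Sort by right endpoint; whenever an interval is uncovered, place a point at its right end.
Sorted: [2,6] [1,8] [1,9] [5,11] [13,15] [14,16] [17,18] [15,19]
{[2,6],[1,8],[1,9],[5,11]} hit by 6; {[13,15],[14,16]} hit by 15; {[17,18],[15,19]} hit by 18.
Points: 6, 15, 18 (3 total).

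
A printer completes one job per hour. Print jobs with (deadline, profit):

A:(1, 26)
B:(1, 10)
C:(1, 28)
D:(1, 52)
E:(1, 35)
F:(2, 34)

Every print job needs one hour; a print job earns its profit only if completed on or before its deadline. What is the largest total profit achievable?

86

Profit order: D=52 E=35 F=34 C=28 A=26 B=10
Assign: D→slot 1, E skipped, F→slot 2, C skipped, A skipped, B skipped.
Slots: [1:D] [2:F]
Profit = 52 + 34 = 86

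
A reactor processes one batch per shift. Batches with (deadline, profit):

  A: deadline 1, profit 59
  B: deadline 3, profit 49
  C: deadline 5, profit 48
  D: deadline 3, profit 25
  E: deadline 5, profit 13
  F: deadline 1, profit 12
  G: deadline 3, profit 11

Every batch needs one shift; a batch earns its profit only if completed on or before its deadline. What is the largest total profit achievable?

194

By profit: A(d1,59), B(d3,49), C(d5,48), D(d3,25), E(d5,13), F(d1,12), G(d3,11)
A→slot 1; B→slot 3; C→slot 5; D→slot 2; E→slot 4; F skipped; G skipped.
Profit = 59 + 25 + 49 + 13 + 48 = 194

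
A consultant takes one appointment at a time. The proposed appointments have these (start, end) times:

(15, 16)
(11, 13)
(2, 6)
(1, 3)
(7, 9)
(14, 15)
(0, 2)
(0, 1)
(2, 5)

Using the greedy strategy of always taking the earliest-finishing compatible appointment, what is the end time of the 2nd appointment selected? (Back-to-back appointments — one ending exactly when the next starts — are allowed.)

3

Sort by end time and greedily take each interval whose start is ≥ the last chosen end.
By end time: (0,1), (0,2), (1,3), (2,5), (2,6), (7,9), (11,13), (14,15), (15,16).
Pick (0,1); next start ≥ 1 → (1,3); next start ≥ 3 → (7,9); next start ≥ 9 → (11,13); next start ≥ 13 → (14,15); next start ≥ 15 → (15,16).
Selected: (0,1) (1,3) (7,9) (11,13) (14,15) (15,16)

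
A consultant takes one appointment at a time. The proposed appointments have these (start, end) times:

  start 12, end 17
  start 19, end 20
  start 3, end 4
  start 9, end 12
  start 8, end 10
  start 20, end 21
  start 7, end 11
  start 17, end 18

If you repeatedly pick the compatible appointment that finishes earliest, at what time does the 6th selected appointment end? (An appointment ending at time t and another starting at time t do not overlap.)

21

Sort by end time and greedily take each interval whose start is ≥ the last chosen end.
Sorted by end: (3,4)  (8,10)  (7,11)  (9,12)  (12,17)  (17,18)  (19,20)  (20,21)
take (3,4); take (8,10); skip (9,12); take (12,17); take (17,18); take (19,20); take (20,21).
Selected: (3,4) (8,10) (12,17) (17,18) (19,20) (20,21)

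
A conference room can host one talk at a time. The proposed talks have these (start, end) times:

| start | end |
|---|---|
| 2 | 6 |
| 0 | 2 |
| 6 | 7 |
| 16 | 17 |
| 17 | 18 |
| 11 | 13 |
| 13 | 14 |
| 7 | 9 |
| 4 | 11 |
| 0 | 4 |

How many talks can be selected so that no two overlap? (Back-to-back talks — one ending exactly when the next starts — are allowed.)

Greedy by earliest finish: after sorting by end time, pick each interval compatible with the last pick.
By end time: (0,2), (0,4), (2,6), (6,7), (7,9), (4,11), (11,13), (13,14), (16,17), (17,18).
Pick (0,2); next start ≥ 2 → (2,6); next start ≥ 6 → (6,7); next start ≥ 7 → (7,9); next start ≥ 9 → (11,13); next start ≥ 13 → (13,14); next start ≥ 14 → (16,17); next start ≥ 17 → (17,18).
Selected 8 talks.

8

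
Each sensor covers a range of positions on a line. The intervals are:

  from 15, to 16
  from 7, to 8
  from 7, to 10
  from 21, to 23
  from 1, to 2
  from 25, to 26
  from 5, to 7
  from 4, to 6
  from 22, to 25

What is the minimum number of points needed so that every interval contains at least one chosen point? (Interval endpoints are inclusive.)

6

Process intervals by earliest right end; each time one isn't hit yet, stab at its right endpoint.
By right end: [1,2]  [4,6]  [5,7]  [7,8]  [7,10]  [15,16]  [21,23]  [22,25]  [25,26]
[1,2] uncovered → point at 2; [4,6] uncovered → point at 6; [7,8] uncovered → point at 8; [15,16] uncovered → point at 16; [21,23] uncovered → point at 23; [25,26] uncovered → point at 26.
Points: 2, 6, 8, 16, 23, 26 (6 total).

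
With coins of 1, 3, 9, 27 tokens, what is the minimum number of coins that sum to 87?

5

Use the largest denomination that fits, subtract, and repeat.
87 = 3×27 + 2×3
Total coins = 3 + 2 = 5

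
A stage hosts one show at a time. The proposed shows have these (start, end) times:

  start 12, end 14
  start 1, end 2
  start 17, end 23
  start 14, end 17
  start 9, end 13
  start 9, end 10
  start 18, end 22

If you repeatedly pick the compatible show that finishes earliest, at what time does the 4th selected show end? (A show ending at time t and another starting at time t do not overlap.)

Order by finish time; keep every interval that doesn't clash with the previous kept one.
By end time: (1,2), (9,10), (9,13), (12,14), (14,17), (18,22), (17,23).
Pick (1,2); next start ≥ 2 → (9,10); next start ≥ 10 → (12,14); next start ≥ 14 → (14,17); next start ≥ 17 → (18,22).
Selected: (1,2) (9,10) (12,14) (14,17) (18,22)

17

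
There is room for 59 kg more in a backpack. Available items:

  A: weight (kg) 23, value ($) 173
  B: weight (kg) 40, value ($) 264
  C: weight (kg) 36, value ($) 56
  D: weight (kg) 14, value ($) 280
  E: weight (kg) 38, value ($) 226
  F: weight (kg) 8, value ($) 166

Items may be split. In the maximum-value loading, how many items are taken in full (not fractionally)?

Order: F (166/8=20.75) > D (280/14=20.00) > A (173/23=7.52) > B (264/40=6.60) > E (226/38=5.95) > C (56/36=1.56)
Fill: take F (8 @ 166) → take D (14 @ 280) → take A (23 @ 173) → take 14/40 of B → 92.40; 59/59 used.
3 item(s) taken whole; one partial (take 14/40 of B).

3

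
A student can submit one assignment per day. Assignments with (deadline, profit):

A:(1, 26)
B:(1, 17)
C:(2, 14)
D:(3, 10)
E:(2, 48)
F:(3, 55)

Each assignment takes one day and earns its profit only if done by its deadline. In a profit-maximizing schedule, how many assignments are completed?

Take jobs in profit order; each goes to the latest open slot no later than its deadline.
Profit order: F=55 E=48 A=26 B=17 C=14 D=10
Assign: F→slot 3, E→slot 2, A→slot 1, B skipped, C skipped, D skipped.
Slots: [1:A] [2:E] [3:F]
3 of 6 scheduled.

3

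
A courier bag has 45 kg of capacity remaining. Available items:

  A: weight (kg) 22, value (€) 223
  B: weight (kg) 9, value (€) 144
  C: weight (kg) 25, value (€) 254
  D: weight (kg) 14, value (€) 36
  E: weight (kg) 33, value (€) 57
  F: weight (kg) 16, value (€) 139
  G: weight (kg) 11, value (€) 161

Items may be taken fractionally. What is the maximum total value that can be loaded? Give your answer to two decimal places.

Greedy by value/weight ratio, highest first.
Order: B (144/9=16.00) > G (161/11=14.64) > C (254/25=10.16) > A (223/22=10.14) > F (139/16=8.69) > D (36/14=2.57) > E (57/33=1.73)
Fill: take B (9 @ 144) → take G (11 @ 161) → take C (25 @ 254); 45/45 used.
Total value = 559.00

559.00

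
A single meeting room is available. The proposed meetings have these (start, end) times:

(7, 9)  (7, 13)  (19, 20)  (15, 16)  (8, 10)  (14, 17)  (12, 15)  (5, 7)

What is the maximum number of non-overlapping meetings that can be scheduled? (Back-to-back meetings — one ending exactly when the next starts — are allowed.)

5

Sort by end time and greedily take each interval whose start is ≥ the last chosen end.
By end time: (5,7), (7,9), (8,10), (7,13), (12,15), (15,16), (14,17), (19,20).
Pick (5,7); next start ≥ 7 → (7,9); next start ≥ 9 → (12,15); next start ≥ 15 → (15,16); next start ≥ 16 → (19,20).
Selected 5 meetings.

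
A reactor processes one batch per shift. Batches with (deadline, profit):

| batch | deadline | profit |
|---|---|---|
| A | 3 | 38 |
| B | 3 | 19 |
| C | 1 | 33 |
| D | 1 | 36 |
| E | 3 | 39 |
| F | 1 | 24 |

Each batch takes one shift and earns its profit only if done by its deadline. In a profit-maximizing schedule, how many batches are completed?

3

Sort by profit descending; place each in the latest free slot ≤ its deadline.
By profit: E(d3,39), A(d3,38), D(d1,36), C(d1,33), F(d1,24), B(d3,19)
E→slot 3; A→slot 2; D→slot 1; C skipped; F skipped; B skipped.
3 of 6 scheduled.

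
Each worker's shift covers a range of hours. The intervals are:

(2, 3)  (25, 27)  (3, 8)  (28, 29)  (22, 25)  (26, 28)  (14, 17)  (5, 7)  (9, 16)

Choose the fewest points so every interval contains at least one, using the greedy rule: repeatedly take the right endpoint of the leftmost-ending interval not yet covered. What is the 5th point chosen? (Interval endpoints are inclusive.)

Sorted: [2,3] [5,7] [3,8] [9,16] [14,17] [22,25] [25,27] [26,28] [28,29]
{[2,3]} hit by 3; {[5,7],[3,8]} hit by 7; {[9,16],[14,17]} hit by 16; {[22,25],[25,27]} hit by 25; {[26,28],[28,29]} hit by 28.
Points: 3, 7, 16, 25, 28 (5 total).

28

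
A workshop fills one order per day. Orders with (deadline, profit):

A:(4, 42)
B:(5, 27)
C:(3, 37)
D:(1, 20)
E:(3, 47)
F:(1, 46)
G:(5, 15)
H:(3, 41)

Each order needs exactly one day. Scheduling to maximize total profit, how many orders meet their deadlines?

5

Take jobs in profit order; each goes to the latest open slot no later than its deadline.
Profit order: E=47 F=46 A=42 H=41 C=37 B=27 D=20 G=15
Assign: E→slot 3, F→slot 1, A→slot 4, H→slot 2, C skipped, B→slot 5, D skipped, G skipped.
Slots: [1:F] [2:H] [3:E] [4:A] [5:B]
5 of 8 scheduled.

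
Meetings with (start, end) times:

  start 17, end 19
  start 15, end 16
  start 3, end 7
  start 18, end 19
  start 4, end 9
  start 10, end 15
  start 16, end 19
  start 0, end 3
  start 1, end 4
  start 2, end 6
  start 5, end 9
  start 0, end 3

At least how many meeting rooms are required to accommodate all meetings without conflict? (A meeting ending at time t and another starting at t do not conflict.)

4

Events (time:±→running): 0:+→1 0:+→2 1:+→3 2:+→4 … peak 4.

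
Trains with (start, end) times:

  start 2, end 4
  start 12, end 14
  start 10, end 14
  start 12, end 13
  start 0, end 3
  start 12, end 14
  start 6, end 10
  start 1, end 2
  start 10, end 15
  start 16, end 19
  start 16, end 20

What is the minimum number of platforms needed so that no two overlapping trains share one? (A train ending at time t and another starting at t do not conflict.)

The answer is the maximum number of intervals overlapping at any instant.
starts: [0, 1, 2, 6, 10, 10, 12, 12, 12, 16, 16]
ends:   [2, 3, 4, 10, 13, 14, 14, 14, 15, 19, 20]
s0→1 s1→2 e2→1 s2→2 e3→1 e4→0 s6→1 e10→0 s10→1 s10→2 s12→3 s12→4 s12→5  — peak 5.

5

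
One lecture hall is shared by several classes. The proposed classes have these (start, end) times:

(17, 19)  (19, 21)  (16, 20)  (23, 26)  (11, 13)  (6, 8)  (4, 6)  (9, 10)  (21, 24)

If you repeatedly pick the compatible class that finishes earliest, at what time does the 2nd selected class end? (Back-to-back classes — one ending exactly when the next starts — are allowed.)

8

Sort by end time and greedily take each interval whose start is ≥ the last chosen end.
Sorted by end: (4,6)  (6,8)  (9,10)  (11,13)  (17,19)  (16,20)  (19,21)  (21,24)  (23,26)
take (4,6); take (6,8); take (9,10); take (11,13); take (17,19); skip (16,20); take (19,21); take (21,24).
Selected: (4,6) (6,8) (9,10) (11,13) (17,19) (19,21) (21,24)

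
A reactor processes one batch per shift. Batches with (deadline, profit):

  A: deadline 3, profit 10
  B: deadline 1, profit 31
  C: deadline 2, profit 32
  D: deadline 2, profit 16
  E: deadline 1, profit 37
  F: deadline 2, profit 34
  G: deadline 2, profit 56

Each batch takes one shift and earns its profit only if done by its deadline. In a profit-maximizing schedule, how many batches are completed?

3

Sort by profit descending; place each in the latest free slot ≤ its deadline.
Profit order: G=56 E=37 F=34 C=32 B=31 D=16 A=10
Assign: G→slot 2, E→slot 1, F skipped, C skipped, B skipped, D skipped, A→slot 3.
Slots: [1:E] [2:G] [3:A]
3 of 7 scheduled.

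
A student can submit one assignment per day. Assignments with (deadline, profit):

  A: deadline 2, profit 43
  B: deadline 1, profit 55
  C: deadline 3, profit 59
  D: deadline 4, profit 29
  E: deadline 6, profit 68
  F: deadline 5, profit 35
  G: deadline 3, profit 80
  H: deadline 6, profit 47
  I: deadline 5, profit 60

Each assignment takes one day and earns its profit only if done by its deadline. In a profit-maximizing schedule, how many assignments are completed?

Profit order: G=80 E=68 I=60 C=59 B=55 H=47 A=43 F=35 D=29
Assign: G→slot 3, E→slot 6, I→slot 5, C→slot 2, B→slot 1, H→slot 4, A skipped, F skipped, D skipped.
Slots: [1:B] [2:C] [3:G] [4:H] [5:I] [6:E]
6 of 9 scheduled.

6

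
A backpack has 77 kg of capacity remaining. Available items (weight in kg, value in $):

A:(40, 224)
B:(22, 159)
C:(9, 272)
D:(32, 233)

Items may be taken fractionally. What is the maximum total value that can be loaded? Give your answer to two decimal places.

Ratios (sorted): C 30.22, D 7.28, B 7.23, A 5.60
take C (9 @ 272); take D (32 @ 233); take B (22 @ 159); take 14/40 of A → 78.40. Capacity used 77/77.
Total value = 742.40

742.40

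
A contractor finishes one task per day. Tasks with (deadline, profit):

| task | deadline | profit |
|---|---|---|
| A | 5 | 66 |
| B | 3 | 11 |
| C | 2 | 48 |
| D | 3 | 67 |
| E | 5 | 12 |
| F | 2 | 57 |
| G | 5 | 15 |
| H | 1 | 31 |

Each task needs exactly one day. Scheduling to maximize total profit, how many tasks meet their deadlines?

5

By profit: D(d3,67), A(d5,66), F(d2,57), C(d2,48), H(d1,31), G(d5,15), E(d5,12), B(d3,11)
D→slot 3; A→slot 5; F→slot 2; C→slot 1; H skipped; G→slot 4; E skipped; B skipped.
5 of 8 scheduled.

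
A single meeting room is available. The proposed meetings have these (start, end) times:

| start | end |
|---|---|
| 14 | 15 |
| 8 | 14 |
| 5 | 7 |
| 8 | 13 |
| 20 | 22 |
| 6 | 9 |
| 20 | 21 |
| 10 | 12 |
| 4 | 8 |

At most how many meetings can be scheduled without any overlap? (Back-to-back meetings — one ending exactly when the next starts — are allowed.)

Order by finish time; keep every interval that doesn't clash with the previous kept one.
By end time: (5,7), (4,8), (6,9), (10,12), (8,13), (8,14), (14,15), (20,21), (20,22).
Pick (5,7); next start ≥ 7 → (10,12); next start ≥ 12 → (14,15); next start ≥ 15 → (20,21).
Selected 4 meetings.

4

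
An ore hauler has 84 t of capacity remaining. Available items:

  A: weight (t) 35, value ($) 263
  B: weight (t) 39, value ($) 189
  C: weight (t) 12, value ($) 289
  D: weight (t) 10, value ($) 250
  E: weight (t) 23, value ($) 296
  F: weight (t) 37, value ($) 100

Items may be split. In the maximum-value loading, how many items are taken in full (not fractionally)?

Sort by value per unit weight and fill in that order.
Ratios (sorted): D 25.00, C 24.08, E 12.87, A 7.51, B 4.85, F 2.70
take D (10 @ 250); take C (12 @ 289); take E (23 @ 296); take A (35 @ 263); take 4/39 of B → 19.38. Capacity used 84/84.
4 item(s) taken whole; one partial (take 4/39 of B).

4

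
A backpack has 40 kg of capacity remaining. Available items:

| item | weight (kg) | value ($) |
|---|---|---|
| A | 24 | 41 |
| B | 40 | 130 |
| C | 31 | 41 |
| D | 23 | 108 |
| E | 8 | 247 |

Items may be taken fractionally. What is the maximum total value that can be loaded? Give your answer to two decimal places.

384.25

Ratios (sorted): E 30.88, D 4.70, B 3.25, A 1.71, C 1.32
take E (8 @ 247); take D (23 @ 108); take 9/40 of B → 29.25. Capacity used 40/40.
Total value = 384.25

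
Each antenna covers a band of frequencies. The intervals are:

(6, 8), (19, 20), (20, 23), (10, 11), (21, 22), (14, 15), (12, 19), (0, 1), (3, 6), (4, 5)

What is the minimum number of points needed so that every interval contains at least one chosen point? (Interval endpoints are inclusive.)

By right end: [0,1]  [4,5]  [3,6]  [6,8]  [10,11]  [14,15]  [12,19]  [19,20]  [21,22]  [20,23]
[0,1] uncovered → point at 1; [4,5] uncovered → point at 5; [6,8] uncovered → point at 8; [10,11] uncovered → point at 11; [14,15] uncovered → point at 15; [19,20] uncovered → point at 20; [21,22] uncovered → point at 22.
Points: 1, 5, 8, 11, 15, 20, 22 (7 total).

7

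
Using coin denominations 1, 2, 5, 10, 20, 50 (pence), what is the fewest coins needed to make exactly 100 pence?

Use the largest denomination that fits, subtract, and repeat.
100 − 2×50→0
Total coins = 2 = 2

2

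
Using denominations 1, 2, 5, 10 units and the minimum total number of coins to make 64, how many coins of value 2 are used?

2

64 = 6×10 + 2×2
Count of 2: 2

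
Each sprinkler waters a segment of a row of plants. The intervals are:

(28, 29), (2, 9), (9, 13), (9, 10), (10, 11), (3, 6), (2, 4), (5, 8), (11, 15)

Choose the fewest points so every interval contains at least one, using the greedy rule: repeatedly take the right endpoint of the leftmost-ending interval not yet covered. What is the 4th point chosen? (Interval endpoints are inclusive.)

15

By right end: [2,4]  [3,6]  [5,8]  [2,9]  [9,10]  [10,11]  [9,13]  [11,15]  [28,29]
[2,4] uncovered → point at 4; [5,8] uncovered → point at 8; [9,10] uncovered → point at 10; [11,15] uncovered → point at 15; [28,29] uncovered → point at 29.
Points: 4, 8, 10, 15, 29 (5 total).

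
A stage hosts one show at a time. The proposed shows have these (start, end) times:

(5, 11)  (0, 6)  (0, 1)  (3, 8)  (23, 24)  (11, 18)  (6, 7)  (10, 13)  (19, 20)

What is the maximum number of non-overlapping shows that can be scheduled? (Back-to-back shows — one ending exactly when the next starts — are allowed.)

Sorted by end: (0,1)  (0,6)  (6,7)  (3,8)  (5,11)  (10,13)  (11,18)  (19,20)  (23,24)
take (0,1); skip (0,6); take (6,7); skip (3,8); skip (5,11); take (10,13); take (19,20); take (23,24).
Selected 5 shows.

5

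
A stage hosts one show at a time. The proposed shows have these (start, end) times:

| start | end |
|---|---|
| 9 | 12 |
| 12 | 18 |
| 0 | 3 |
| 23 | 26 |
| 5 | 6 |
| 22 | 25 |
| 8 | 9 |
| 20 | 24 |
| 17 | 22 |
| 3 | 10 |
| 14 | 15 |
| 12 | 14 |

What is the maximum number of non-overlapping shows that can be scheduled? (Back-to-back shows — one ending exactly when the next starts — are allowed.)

8

Sorted by end: (0,3)  (5,6)  (8,9)  (3,10)  (9,12)  (12,14)  (14,15)  (12,18)  (17,22)  (20,24)  (22,25)  (23,26)
take (0,3); take (5,6); take (8,9); take (9,12); take (12,14); take (14,15); take (17,22); skip (20,24); take (22,25).
Selected 8 shows.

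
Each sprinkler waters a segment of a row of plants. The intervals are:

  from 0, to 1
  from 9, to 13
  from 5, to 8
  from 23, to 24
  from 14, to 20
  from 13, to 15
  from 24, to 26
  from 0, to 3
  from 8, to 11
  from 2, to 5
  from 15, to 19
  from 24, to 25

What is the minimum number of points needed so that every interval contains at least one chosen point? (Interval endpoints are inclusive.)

Sort by right endpoint; whenever an interval is uncovered, place a point at its right end.
Sorted: [0,1] [0,3] [2,5] [5,8] [8,11] [9,13] [13,15] [15,19] [14,20] [23,24] [24,25] [24,26]
{[0,1],[0,3]} hit by 1; {[2,5],[5,8]} hit by 5; {[8,11],[9,13]} hit by 11; {[13,15],[15,19],[14,20]} hit by 15; {[23,24],[24,25],[24,26]} hit by 24.
Points: 1, 5, 11, 15, 24 (5 total).

5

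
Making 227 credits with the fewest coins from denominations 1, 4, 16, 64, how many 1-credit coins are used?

3

227 − 3×64→35 − 2×16→3 − 3×1→0
Count of 1: 3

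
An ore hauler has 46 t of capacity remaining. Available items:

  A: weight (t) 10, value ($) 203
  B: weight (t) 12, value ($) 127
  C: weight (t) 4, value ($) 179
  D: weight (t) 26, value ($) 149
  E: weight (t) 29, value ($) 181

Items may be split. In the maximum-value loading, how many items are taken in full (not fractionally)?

3

Ratios (sorted): C 44.75, A 20.30, B 10.58, E 6.24, D 5.73
take C (4 @ 179); take A (10 @ 203); take B (12 @ 127); take 20/29 of E → 124.83. Capacity used 46/46.
3 item(s) taken whole; one partial (take 20/29 of E).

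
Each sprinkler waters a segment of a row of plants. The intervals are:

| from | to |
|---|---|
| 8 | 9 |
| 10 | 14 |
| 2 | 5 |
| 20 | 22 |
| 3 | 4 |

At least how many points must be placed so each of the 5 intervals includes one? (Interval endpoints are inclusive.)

4

Sorted: [3,4] [2,5] [8,9] [10,14] [20,22]
{[3,4],[2,5]} hit by 4; {[8,9]} hit by 9; {[10,14]} hit by 14; {[20,22]} hit by 22.
Points: 4, 9, 14, 22 (4 total).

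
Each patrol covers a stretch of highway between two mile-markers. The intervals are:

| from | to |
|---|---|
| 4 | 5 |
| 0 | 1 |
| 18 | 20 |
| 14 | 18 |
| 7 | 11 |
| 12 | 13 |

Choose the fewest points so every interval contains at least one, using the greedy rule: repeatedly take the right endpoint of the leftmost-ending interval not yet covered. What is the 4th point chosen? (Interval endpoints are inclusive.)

13

Sort by right endpoint; whenever an interval is uncovered, place a point at its right end.
By right end: [0,1]  [4,5]  [7,11]  [12,13]  [14,18]  [18,20]
[0,1] uncovered → point at 1; [4,5] uncovered → point at 5; [7,11] uncovered → point at 11; [12,13] uncovered → point at 13; [14,18] uncovered → point at 18.
Points: 1, 5, 11, 13, 18 (5 total).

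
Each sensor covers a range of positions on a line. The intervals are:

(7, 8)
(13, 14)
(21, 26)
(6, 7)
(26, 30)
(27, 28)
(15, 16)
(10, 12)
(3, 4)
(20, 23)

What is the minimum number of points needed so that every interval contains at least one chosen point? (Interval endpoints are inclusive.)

7

Sort by right endpoint; whenever an interval is uncovered, place a point at its right end.
By right end: [3,4]  [6,7]  [7,8]  [10,12]  [13,14]  [15,16]  [20,23]  [21,26]  [27,28]  [26,30]
[3,4] uncovered → point at 4; [6,7] uncovered → point at 7; [10,12] uncovered → point at 12; [13,14] uncovered → point at 14; [15,16] uncovered → point at 16; [20,23] uncovered → point at 23; [27,28] uncovered → point at 28.
Points: 4, 7, 12, 14, 16, 23, 28 (7 total).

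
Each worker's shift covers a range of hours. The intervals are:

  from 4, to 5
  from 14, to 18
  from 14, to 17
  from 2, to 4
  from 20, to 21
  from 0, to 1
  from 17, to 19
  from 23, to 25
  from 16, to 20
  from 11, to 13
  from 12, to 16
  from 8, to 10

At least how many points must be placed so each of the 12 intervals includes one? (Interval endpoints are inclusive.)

Sorted: [0,1] [2,4] [4,5] [8,10] [11,13] [12,16] [14,17] [14,18] [17,19] [16,20] [20,21] [23,25]
{[0,1]} hit by 1; {[2,4],[4,5]} hit by 4; {[8,10]} hit by 10; {[11,13],[12,16]} hit by 13; {[14,17],[14,18],[17,19],[16,20]} hit by 17; {[20,21]} hit by 21; {[23,25]} hit by 25.
Points: 1, 4, 10, 13, 17, 21, 25 (7 total).

7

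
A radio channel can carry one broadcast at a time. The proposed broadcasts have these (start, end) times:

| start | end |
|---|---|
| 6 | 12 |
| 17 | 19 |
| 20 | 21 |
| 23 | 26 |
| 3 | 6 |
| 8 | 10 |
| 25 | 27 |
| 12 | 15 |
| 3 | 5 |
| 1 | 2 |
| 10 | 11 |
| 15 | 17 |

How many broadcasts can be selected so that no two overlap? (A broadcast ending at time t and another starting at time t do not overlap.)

9

Sort by end time and greedily take each interval whose start is ≥ the last chosen end.
Sorted by end: (1,2)  (3,5)  (3,6)  (8,10)  (10,11)  (6,12)  (12,15)  (15,17)  (17,19)  (20,21)  (23,26)  (25,27)
take (1,2); take (3,5); take (8,10); take (10,11); take (12,15); take (15,17); take (17,19); take (20,21); take (23,26).
Selected 9 broadcasts.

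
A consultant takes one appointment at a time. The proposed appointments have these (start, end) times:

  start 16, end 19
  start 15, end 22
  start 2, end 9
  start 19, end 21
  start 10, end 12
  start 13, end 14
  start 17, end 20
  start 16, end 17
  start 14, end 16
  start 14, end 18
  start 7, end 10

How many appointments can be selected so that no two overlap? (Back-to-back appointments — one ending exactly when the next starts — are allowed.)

Greedy by earliest finish: after sorting by end time, pick each interval compatible with the last pick.
By end time: (2,9), (7,10), (10,12), (13,14), (14,16), (16,17), (14,18), (16,19), (17,20), (19,21), (15,22).
Pick (2,9); next start ≥ 9 → (10,12); next start ≥ 12 → (13,14); next start ≥ 14 → (14,16); next start ≥ 16 → (16,17); next start ≥ 17 → (17,20).
Selected 6 appointments.

6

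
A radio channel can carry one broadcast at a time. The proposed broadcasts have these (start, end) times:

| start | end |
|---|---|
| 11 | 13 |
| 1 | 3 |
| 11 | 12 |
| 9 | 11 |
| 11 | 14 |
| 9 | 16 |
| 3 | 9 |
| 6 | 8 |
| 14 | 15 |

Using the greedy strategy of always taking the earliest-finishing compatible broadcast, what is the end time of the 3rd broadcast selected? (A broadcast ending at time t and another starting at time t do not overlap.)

Sorted by end: (1,3)  (6,8)  (3,9)  (9,11)  (11,12)  (11,13)  (11,14)  (14,15)  (9,16)
take (1,3); take (6,8); skip (3,9); take (9,11); take (11,12); take (14,15).
Selected: (1,3) (6,8) (9,11) (11,12) (14,15)

11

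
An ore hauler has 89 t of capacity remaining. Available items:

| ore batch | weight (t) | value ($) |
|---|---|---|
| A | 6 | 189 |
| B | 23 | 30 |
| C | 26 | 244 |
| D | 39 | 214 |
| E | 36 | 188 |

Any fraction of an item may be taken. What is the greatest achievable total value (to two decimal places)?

Greedy by value/weight ratio, highest first.
Order: A (189/6=31.50) > C (244/26=9.38) > D (214/39=5.49) > E (188/36=5.22) > B (30/23=1.30)
Fill: take A (6 @ 189) → take C (26 @ 244) → take D (39 @ 214) → take 18/36 of E → 94.00; 89/89 used.
Total value = 741.00

741.00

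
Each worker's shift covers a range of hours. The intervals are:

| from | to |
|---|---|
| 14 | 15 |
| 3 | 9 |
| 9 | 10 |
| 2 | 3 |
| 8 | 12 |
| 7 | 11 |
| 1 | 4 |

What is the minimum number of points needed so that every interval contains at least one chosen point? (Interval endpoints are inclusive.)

3

Process intervals by earliest right end; each time one isn't hit yet, stab at its right endpoint.
By right end: [2,3]  [1,4]  [3,9]  [9,10]  [7,11]  [8,12]  [14,15]
[2,3] uncovered → point at 3; [9,10] uncovered → point at 10; [14,15] uncovered → point at 15.
Points: 3, 10, 15 (3 total).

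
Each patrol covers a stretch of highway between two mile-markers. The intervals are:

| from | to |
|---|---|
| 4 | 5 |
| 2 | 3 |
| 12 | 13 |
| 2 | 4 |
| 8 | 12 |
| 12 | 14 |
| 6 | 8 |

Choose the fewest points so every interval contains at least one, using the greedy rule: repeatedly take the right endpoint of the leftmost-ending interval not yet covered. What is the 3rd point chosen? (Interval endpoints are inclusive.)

8

Process intervals by earliest right end; each time one isn't hit yet, stab at its right endpoint.
Sorted: [2,3] [2,4] [4,5] [6,8] [8,12] [12,13] [12,14]
{[2,3],[2,4]} hit by 3; {[4,5]} hit by 5; {[6,8],[8,12]} hit by 8; {[12,13],[12,14]} hit by 13.
Points: 3, 5, 8, 13 (4 total).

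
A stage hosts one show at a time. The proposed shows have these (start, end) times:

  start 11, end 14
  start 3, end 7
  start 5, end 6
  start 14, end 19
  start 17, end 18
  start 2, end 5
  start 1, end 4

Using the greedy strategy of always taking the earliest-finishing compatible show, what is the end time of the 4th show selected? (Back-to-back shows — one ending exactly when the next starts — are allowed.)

Sort by end time and greedily take each interval whose start is ≥ the last chosen end.
Sorted by end: (1,4)  (2,5)  (5,6)  (3,7)  (11,14)  (17,18)  (14,19)
take (1,4); take (5,6); take (11,14); take (17,18).
Selected: (1,4) (5,6) (11,14) (17,18)

18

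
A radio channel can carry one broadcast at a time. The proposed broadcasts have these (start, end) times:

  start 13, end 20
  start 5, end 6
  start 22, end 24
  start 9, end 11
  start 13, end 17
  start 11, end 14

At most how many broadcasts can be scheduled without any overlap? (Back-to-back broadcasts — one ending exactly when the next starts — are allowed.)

Greedy by earliest finish: after sorting by end time, pick each interval compatible with the last pick.
By end time: (5,6), (9,11), (11,14), (13,17), (13,20), (22,24).
Pick (5,6); next start ≥ 6 → (9,11); next start ≥ 11 → (11,14); next start ≥ 14 → (22,24).
Selected 4 broadcasts.

4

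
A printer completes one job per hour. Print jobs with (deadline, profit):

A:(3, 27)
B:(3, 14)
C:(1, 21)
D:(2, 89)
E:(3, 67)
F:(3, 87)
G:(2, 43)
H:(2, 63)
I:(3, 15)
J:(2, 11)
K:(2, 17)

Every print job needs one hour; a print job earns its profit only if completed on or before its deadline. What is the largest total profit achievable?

243

Profit order: D=89 F=87 E=67 H=63 G=43 A=27 C=21 K=17 I=15 B=14 J=11
Assign: D→slot 2, F→slot 3, E→slot 1, H skipped, G skipped, A skipped, C skipped, K skipped, I skipped, B skipped, J skipped.
Slots: [1:E] [2:D] [3:F]
Profit = 67 + 89 + 87 = 243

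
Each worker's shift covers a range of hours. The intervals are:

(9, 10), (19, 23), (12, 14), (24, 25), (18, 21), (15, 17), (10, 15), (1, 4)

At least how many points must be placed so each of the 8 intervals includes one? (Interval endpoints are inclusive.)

Sorted: [1,4] [9,10] [12,14] [10,15] [15,17] [18,21] [19,23] [24,25]
{[1,4]} hit by 4; {[9,10]} hit by 10; {[12,14],[10,15]} hit by 14; {[15,17]} hit by 17; {[18,21],[19,23]} hit by 21; {[24,25]} hit by 25.
Points: 4, 10, 14, 17, 21, 25 (6 total).

6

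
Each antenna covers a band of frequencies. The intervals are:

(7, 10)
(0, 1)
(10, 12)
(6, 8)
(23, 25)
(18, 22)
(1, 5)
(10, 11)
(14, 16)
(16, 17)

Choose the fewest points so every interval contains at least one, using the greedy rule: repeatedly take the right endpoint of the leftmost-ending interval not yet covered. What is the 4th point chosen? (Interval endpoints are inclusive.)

Process intervals by earliest right end; each time one isn't hit yet, stab at its right endpoint.
By right end: [0,1]  [1,5]  [6,8]  [7,10]  [10,11]  [10,12]  [14,16]  [16,17]  [18,22]  [23,25]
[0,1] uncovered → point at 1; [6,8] uncovered → point at 8; [10,11] uncovered → point at 11; [14,16] uncovered → point at 16; [18,22] uncovered → point at 22; [23,25] uncovered → point at 25.
Points: 1, 8, 11, 16, 22, 25 (6 total).

16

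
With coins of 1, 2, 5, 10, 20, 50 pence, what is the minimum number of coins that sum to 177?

6

177 − 3×50→27 − 1×20→7 − 1×5→2 − 1×2→0
Total coins = 3 + 1 + 1 + 1 = 6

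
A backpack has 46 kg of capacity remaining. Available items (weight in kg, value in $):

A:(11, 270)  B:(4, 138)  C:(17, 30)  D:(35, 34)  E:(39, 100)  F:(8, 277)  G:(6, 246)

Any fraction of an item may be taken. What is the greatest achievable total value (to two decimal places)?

Greedy by value/weight ratio, highest first.
Order: G (246/6=41.00) > F (277/8=34.62) > B (138/4=34.50) > A (270/11=24.55) > E (100/39=2.56) > C (30/17=1.76) > D (34/35=0.97)
Fill: take G (6 @ 246) → take F (8 @ 277) → take B (4 @ 138) → take A (11 @ 270) → take 17/39 of E → 43.59; 46/46 used.
Total value = 974.59

974.59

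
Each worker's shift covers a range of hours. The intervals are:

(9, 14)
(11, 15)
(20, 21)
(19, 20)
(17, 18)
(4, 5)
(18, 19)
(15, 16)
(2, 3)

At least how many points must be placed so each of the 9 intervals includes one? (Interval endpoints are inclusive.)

6

Sort by right endpoint; whenever an interval is uncovered, place a point at its right end.
Sorted: [2,3] [4,5] [9,14] [11,15] [15,16] [17,18] [18,19] [19,20] [20,21]
{[2,3]} hit by 3; {[4,5]} hit by 5; {[9,14],[11,15]} hit by 14; {[15,16]} hit by 16; {[17,18],[18,19]} hit by 18; {[19,20],[20,21]} hit by 20.
Points: 3, 5, 14, 16, 18, 20 (6 total).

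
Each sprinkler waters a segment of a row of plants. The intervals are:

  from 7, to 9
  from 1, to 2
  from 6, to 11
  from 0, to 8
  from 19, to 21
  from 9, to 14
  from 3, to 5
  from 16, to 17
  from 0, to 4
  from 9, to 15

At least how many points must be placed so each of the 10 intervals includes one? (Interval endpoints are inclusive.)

Sorted: [1,2] [0,4] [3,5] [0,8] [7,9] [6,11] [9,14] [9,15] [16,17] [19,21]
{[1,2],[0,4]} hit by 2; {[3,5],[0,8]} hit by 5; {[7,9],[6,11],[9,14],[9,15]} hit by 9; {[16,17]} hit by 17; {[19,21]} hit by 21.
Points: 2, 5, 9, 17, 21 (5 total).

5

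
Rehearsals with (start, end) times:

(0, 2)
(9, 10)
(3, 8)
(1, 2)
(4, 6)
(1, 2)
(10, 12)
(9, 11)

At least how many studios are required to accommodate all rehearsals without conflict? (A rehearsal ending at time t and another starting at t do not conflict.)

3

The answer is the maximum number of intervals overlapping at any instant.
Events (time:±→running): 0:+→1 1:+→2 1:+→3 … peak 3.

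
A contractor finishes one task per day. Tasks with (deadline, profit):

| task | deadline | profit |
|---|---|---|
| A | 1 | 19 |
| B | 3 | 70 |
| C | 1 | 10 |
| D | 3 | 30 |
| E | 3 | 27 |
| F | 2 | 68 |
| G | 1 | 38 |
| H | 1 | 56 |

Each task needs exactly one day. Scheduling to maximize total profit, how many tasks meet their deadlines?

3

Sort by profit descending; place each in the latest free slot ≤ its deadline.
By profit: B(d3,70), F(d2,68), H(d1,56), G(d1,38), D(d3,30), E(d3,27), A(d1,19), C(d1,10)
B→slot 3; F→slot 2; H→slot 1; G skipped; D skipped; E skipped; A skipped; C skipped.
3 of 8 scheduled.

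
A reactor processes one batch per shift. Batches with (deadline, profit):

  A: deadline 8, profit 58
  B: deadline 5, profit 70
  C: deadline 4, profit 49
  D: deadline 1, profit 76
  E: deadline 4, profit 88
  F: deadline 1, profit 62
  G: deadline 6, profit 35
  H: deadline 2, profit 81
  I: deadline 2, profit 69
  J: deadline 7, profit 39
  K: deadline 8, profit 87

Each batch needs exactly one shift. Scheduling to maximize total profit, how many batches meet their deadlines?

By profit: E(d4,88), K(d8,87), H(d2,81), D(d1,76), B(d5,70), I(d2,69), F(d1,62), A(d8,58), C(d4,49), J(d7,39), G(d6,35)
E→slot 4; K→slot 8; H→slot 2; D→slot 1; B→slot 5; I skipped; F skipped; A→slot 7; C→slot 3; J→slot 6; G skipped.
8 of 11 scheduled.

8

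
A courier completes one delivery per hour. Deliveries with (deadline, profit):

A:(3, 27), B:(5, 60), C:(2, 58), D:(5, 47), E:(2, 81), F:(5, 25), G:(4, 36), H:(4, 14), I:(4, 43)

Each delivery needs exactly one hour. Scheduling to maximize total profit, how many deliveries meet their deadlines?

5

Profit order: E=81 B=60 C=58 D=47 I=43 G=36 A=27 F=25 H=14
Assign: E→slot 2, B→slot 5, C→slot 1, D→slot 4, I→slot 3, G skipped, A skipped, F skipped, H skipped.
Slots: [1:C] [2:E] [3:I] [4:D] [5:B]
5 of 9 scheduled.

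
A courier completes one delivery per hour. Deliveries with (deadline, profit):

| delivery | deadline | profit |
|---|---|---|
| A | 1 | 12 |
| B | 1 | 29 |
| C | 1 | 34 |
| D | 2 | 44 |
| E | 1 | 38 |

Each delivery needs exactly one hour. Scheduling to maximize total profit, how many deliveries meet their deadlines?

Profit order: D=44 E=38 C=34 B=29 A=12
Assign: D→slot 2, E→slot 1, C skipped, B skipped, A skipped.
Slots: [1:E] [2:D]
2 of 5 scheduled.

2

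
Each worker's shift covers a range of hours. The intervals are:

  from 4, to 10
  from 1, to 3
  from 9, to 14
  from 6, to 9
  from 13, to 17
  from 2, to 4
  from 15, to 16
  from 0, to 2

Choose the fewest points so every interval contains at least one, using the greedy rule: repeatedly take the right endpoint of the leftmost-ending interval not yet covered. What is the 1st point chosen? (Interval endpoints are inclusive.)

Sort by right endpoint; whenever an interval is uncovered, place a point at its right end.
By right end: [0,2]  [1,3]  [2,4]  [6,9]  [4,10]  [9,14]  [15,16]  [13,17]
[0,2] uncovered → point at 2; [6,9] uncovered → point at 9; [15,16] uncovered → point at 16.
Points: 2, 9, 16 (3 total).

2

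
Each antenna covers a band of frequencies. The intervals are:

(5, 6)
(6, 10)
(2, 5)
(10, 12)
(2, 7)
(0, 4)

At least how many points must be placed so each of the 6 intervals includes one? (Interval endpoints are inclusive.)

Process intervals by earliest right end; each time one isn't hit yet, stab at its right endpoint.
Sorted: [0,4] [2,5] [5,6] [2,7] [6,10] [10,12]
{[0,4],[2,5]} hit by 4; {[5,6],[2,7],[6,10]} hit by 6; {[10,12]} hit by 12.
Points: 4, 6, 12 (3 total).

3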